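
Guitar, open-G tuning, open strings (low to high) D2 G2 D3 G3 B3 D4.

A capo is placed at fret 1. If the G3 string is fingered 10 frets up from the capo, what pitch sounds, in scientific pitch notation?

F♯4

The capo raises the open G3 by 1 semitone to G♯3; fretting 10 more gives G3 + 1 + 10 = G3 + 11 semitones = F♯4.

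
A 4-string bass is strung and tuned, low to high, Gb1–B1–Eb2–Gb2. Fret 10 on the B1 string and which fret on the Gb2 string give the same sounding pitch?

3

B1 at fret 10 is B1 + 10 semitones = A2.
The open Gb2 string is 7 semitones above the open B1, so the same pitch on the Gb2 string lies at fret 10 − 7 = 3.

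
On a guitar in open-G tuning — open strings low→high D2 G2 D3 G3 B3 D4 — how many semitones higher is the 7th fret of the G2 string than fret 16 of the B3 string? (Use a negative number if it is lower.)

-25 semitones

G2 at fret 7 → D3 (MIDI 50); B3 at fret 16 → D#5 (MIDI 75).
50 − 75 = -25, so the two pitches are 25 semitones apart.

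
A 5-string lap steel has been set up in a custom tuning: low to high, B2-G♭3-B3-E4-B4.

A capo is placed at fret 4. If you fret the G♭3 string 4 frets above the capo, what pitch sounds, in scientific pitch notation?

The capo raises the open G♭3 by 4 semitones to B♭3; fretting 4 more gives G♭3 + 4 + 4 = G♭3 + 8 semitones = D4.

D4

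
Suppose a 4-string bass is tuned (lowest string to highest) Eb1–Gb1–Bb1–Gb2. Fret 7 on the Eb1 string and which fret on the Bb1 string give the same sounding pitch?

Fret 7 on Eb1 is MIDI 27 + 7 = 34 (Bb1). On the Bb1 string (open MIDI 34), that pitch is 34 − 34 = fret 0.

0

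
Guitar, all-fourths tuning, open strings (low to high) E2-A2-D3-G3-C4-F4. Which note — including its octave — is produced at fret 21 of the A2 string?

A2 is MIDI 45. Adding 21 gives 66, which is F#4.

F#4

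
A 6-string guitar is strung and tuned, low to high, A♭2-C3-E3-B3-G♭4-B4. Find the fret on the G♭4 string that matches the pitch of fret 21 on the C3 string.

3

Fret 21 on C3 is MIDI 48 + 21 = 69 (A4). On the G♭4 string (open MIDI 66), that pitch is 69 − 66 = fret 3.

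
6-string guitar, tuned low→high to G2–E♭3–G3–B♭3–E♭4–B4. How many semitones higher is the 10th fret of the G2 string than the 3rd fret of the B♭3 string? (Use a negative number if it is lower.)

-8 semitones

G2 at fret 10 → F3 (MIDI 53); B♭3 at fret 3 → D♭4 (MIDI 61).
53 − 61 = -8, so the two pitches are 8 semitones apart.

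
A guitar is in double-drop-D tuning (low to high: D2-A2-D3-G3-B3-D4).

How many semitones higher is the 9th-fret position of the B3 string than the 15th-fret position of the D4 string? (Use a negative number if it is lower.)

-9 semitones

B3 at fret 9 → G#4 (MIDI 68); D4 at fret 15 → F5 (MIDI 77).
68 − 77 = -9, so the two pitches are 9 semitones apart.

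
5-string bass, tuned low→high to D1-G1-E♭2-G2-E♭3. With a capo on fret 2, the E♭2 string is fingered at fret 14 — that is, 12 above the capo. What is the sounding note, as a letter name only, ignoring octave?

F

The capo raises the open E♭2 by 2 semitones to F2; fretting 12 more gives E♭2 + 2 + 12 = E♭2 + 14 semitones, landing on F.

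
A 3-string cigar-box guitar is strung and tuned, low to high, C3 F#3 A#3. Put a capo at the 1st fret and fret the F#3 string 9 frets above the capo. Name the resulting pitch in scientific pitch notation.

E4

The capo raises the open F#3 by 1 semitone to G3; fretting 9 more gives F#3 + 1 + 9 = F#3 + 10 semitones = E4.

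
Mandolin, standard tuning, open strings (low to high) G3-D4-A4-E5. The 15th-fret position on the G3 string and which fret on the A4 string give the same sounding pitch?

G3 at fret 15 is G3 + 15 semitones = A#4.
The open A4 string is 14 semitones above the open G3, so the same pitch on the A4 string lies at fret 15 − 14 = 1.

1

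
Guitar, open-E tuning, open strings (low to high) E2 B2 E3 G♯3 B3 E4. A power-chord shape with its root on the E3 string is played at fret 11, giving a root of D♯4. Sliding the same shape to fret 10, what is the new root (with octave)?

Moving from fret 11 to fret 10 shifts the root by -1 semitone.
D♯4 down 1 semitone is D4.

D4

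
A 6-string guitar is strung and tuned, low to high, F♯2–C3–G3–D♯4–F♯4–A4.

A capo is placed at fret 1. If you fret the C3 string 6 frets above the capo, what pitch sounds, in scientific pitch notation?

G3

The capo raises the open C3 by 1 semitone to C♯3; fretting 6 more gives C3 + 1 + 6 = C3 + 7 semitones = G3.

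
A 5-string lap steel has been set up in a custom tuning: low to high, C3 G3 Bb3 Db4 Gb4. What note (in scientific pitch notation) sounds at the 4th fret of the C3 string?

E3

The open C3 string plus 4 semitones: C–Db–D–Eb–E.
No B→C boundary is crossed, so the octave stays at 3.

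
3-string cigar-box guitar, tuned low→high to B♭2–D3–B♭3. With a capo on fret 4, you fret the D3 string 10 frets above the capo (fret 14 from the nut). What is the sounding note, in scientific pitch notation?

The capo raises the open D3 by 4 semitones to G♭3; fretting 10 more gives D3 + 4 + 10 = D3 + 14 semitones = E4.

E4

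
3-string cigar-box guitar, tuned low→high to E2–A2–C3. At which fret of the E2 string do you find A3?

A3 is 17 semitones above the open E2 (E–F–Gb–G–…–G–Ab–A), so it sits at fret 17.

17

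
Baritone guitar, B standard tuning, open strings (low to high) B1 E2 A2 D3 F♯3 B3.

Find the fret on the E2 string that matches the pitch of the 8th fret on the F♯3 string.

22

F♯3 at fret 8 is F♯3 + 8 semitones = D4.
The open E2 string is 14 semitones below the open F♯3, so the same pitch on the E2 string lies at fret 8 + 14 = 22.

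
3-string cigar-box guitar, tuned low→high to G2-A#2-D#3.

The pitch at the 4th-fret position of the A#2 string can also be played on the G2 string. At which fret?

A#2 at fret 4 is A#2 + 4 semitones = D3.
The open G2 string is 3 semitones below the open A#2, so the same pitch on the G2 string lies at fret 4 + 3 = 7.

7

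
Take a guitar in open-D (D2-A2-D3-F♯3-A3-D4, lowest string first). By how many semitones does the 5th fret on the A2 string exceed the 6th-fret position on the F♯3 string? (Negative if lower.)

A2 at fret 5 → D3 (MIDI 50); F♯3 at fret 6 → C4 (MIDI 60).
50 − 60 = -10, so the two pitches are 10 semitones apart.

-10 semitones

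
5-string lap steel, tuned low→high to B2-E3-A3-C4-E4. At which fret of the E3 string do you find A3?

5

A3 is 5 semitones above the open E3 (E–F–F#–G–G#–A), so it sits at fret 5.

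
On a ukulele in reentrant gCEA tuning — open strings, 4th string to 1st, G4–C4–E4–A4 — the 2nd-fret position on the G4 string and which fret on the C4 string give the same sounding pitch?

9

G4 at fret 2 is G4 + 2 semitones = A4.
The open C4 string is 7 semitones below the open G4, so the same pitch on the C4 string lies at fret 2 + 7 = 9.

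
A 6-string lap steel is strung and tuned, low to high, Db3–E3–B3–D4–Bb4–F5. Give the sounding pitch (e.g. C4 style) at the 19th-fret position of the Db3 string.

Ab4

The open Db3 string plus 19 semitones: Db–D–Eb–E–…–Gb–G–Ab.
The walk passes from B into C once, so the octave number goes from 3 to 4.
(Equivalently spelled G#4.)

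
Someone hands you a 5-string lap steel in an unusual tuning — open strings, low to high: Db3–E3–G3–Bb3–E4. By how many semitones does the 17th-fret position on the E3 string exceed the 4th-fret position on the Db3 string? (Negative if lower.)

E3 at fret 17 → A4 (MIDI 69); Db3 at fret 4 → F3 (MIDI 53).
69 − 53 = 16, so the two pitches are 16 semitones apart.

16 semitones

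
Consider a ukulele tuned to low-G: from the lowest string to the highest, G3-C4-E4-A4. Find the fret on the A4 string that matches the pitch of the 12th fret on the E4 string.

7

E4 at fret 12 is E4 + 12 semitones = E5.
The open A4 string is 5 semitones above the open E4, so the same pitch on the A4 string lies at fret 12 − 5 = 7.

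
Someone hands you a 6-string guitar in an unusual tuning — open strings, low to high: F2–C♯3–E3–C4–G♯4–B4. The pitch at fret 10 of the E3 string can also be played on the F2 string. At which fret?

E3 at fret 10 is E3 + 10 semitones = D4.
The open F2 string is 11 semitones below the open E3, so the same pitch on the F2 string lies at fret 10 + 11 = 21.

21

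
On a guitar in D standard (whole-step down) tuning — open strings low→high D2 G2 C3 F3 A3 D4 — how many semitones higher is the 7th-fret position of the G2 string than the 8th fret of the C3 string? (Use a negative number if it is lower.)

G2 at fret 7 → D3 (MIDI 50); C3 at fret 8 → G♯3 (MIDI 56).
50 − 56 = -6, so the two pitches are 6 semitones apart.

-6 semitones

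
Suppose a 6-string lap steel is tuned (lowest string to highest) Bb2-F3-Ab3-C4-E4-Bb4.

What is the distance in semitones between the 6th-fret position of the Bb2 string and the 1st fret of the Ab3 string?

Bb2 at fret 6 → E3 (MIDI 52); Ab3 at fret 1 → A3 (MIDI 57).
52 − 57 = -5, so the two pitches are 5 semitones apart, with A3 the higher.

5 semitones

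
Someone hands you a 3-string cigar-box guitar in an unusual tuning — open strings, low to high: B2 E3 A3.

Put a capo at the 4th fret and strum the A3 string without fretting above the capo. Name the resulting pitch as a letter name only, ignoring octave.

Db

The capo raises the open A3 by 4 semitones to Db4; fretting 0 more gives A3 + 4 + 0 = A3 + 4 semitones, landing on Db.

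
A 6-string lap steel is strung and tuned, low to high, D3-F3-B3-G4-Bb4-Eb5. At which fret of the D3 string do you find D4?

12

D4 is 12 semitones above the open D3 (D–Eb–E–F–…–C–Db–D), so it sits at fret 12.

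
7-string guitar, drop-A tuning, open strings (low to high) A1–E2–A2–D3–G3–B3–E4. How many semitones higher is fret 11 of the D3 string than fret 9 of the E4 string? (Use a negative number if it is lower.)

-12 semitones

D3 at fret 11 → C#4 (MIDI 61); E4 at fret 9 → C#5 (MIDI 73).
61 − 73 = -12, so the two pitches are 12 semitones apart.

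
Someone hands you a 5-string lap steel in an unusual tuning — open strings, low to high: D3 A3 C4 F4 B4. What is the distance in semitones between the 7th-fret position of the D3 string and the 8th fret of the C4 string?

11 semitones

D3 at fret 7 → A3 (MIDI 57); C4 at fret 8 → G♯4 (MIDI 68).
57 − 68 = -11, so the two pitches are 11 semitones apart, with G♯4 the higher.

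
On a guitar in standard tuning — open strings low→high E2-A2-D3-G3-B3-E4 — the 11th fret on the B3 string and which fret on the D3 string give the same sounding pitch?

B3 at fret 11 is B3 + 11 semitones = A#4.
The open D3 string is 9 semitones below the open B3, so the same pitch on the D3 string lies at fret 11 + 9 = 20.

20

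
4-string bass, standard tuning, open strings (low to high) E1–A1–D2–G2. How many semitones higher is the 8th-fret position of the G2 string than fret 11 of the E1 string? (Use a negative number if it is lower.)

12 semitones

G2 at fret 8 → D♯3 (MIDI 51); E1 at fret 11 → D♯2 (MIDI 39).
51 − 39 = 12, so the two pitches are 12 semitones apart.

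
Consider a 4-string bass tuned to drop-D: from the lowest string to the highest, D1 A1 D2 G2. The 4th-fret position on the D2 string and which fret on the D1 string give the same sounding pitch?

16

Fret 4 on D2 is MIDI 38 + 4 = 42 (F#2). On the D1 string (open MIDI 26), that pitch is 42 − 26 = fret 16.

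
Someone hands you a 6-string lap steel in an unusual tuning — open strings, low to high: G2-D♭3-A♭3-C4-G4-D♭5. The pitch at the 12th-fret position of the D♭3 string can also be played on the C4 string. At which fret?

Fret 12 on D♭3 is MIDI 49 + 12 = 61 (D♭4). On the C4 string (open MIDI 60), that pitch is 61 − 60 = fret 1.

1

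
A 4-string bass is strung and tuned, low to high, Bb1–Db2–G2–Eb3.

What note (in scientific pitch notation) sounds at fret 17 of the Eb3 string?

Each fret is one semitone, so Eb3 + 17 = Ab4.
(Equivalently spelled G#4.)

Ab4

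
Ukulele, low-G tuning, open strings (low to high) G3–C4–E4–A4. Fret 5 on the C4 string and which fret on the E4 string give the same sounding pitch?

Fret 5 on C4 is MIDI 60 + 5 = 65 (F4). On the E4 string (open MIDI 64), that pitch is 65 − 64 = fret 1.

1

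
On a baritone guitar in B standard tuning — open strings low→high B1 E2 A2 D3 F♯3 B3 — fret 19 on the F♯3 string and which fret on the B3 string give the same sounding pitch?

14

F♯3 at fret 19 is F♯3 + 19 semitones = C♯5.
The open B3 string is 5 semitones above the open F♯3, so the same pitch on the B3 string lies at fret 19 − 5 = 14.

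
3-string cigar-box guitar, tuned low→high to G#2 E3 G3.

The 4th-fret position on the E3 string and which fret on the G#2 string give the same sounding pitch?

12

E3 at fret 4 is E3 + 4 semitones = G#3.
The open G#2 string is 8 semitones below the open E3, so the same pitch on the G#2 string lies at fret 4 + 8 = 12.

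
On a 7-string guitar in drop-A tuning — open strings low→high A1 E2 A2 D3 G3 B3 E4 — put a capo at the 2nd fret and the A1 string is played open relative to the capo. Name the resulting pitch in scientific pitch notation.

B1

The capo raises the open A1 by 2 semitones to B1; fretting 0 more gives A1 + 2 + 0 = A1 + 2 semitones = B1.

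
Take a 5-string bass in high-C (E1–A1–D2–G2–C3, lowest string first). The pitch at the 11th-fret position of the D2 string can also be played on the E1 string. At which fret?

21

D2 at fret 11 is D2 + 11 semitones = C♯3.
The open E1 string is 10 semitones below the open D2, so the same pitch on the E1 string lies at fret 11 + 10 = 21.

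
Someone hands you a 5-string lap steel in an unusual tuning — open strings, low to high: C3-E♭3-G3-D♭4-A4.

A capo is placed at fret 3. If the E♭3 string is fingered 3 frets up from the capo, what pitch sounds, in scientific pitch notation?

The capo raises the open E♭3 by 3 semitones to G♭3; fretting 3 more gives E♭3 + 3 + 3 = E♭3 + 6 semitones = A3.

A3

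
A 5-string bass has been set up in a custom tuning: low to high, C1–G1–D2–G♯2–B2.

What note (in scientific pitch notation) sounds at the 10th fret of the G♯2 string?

F♯3

G♯2 is MIDI 44. Adding 10 gives 54, which is F♯3.
(Equivalently spelled G♭3.)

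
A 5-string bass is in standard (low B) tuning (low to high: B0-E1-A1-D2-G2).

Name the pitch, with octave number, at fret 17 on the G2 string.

C4

The open G2 string plus 17 semitones: G–G#–A–A#–…–A#–B–C.
The walk passes from B into C 2 times, so the octave number goes from 2 to 4.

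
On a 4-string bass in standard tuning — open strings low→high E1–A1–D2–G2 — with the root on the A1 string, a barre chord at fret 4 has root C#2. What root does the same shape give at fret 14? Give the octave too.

Moving from fret 4 to fret 14 shifts the root by 10 semitones.
C#2 up 10 semitones is B2.

B2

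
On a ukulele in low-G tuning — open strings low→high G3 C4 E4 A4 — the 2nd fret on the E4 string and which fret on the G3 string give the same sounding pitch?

11

Fret 2 on E4 is MIDI 64 + 2 = 66 (F#4). On the G3 string (open MIDI 55), that pitch is 66 − 55 = fret 11.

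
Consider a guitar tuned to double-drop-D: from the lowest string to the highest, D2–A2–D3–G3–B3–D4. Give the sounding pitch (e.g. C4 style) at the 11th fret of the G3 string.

Each fret is one semitone, so G3 + 11 = F♯4.
(Equivalently spelled G♭4.)

F♯4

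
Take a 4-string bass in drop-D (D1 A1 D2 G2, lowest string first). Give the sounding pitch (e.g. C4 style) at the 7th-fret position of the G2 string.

G2 is MIDI 43. Adding 7 gives 50, which is D3.

D3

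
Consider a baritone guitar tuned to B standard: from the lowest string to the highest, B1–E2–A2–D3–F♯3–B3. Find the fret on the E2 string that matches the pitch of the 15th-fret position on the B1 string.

Fret 15 on B1 is MIDI 35 + 15 = 50 (D3). On the E2 string (open MIDI 40), that pitch is 50 − 40 = fret 10.

10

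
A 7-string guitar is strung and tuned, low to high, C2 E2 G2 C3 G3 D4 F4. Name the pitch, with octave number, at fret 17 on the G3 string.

C5

G3 is MIDI 55. Adding 17 gives 72, which is C5.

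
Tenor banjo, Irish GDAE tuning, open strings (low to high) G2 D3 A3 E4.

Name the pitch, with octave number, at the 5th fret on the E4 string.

The open E4 string plus 5 semitones: E–F–F#–G–G#–A.
No B→C boundary is crossed, so the octave stays at 4.

A4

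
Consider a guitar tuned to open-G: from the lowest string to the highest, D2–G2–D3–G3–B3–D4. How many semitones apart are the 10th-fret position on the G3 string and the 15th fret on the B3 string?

9 semitones

G3 at fret 10 → F4 (MIDI 65); B3 at fret 15 → D5 (MIDI 74).
65 − 74 = -9, so the two pitches are 9 semitones apart, with D5 the higher.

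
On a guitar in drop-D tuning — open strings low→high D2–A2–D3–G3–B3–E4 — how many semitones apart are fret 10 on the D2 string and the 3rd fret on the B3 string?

14 semitones

D2 at fret 10 → C3 (MIDI 48); B3 at fret 3 → D4 (MIDI 62).
48 − 62 = -14, so the two pitches are 14 semitones apart, with D4 the higher.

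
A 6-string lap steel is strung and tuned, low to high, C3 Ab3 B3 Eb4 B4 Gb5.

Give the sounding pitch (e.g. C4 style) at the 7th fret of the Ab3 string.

Eb4

The open Ab3 string plus 7 semitones: Ab–A–Bb–B–C–Db–D–Eb.
The walk passes from B into C once, so the octave number goes from 3 to 4.
(Equivalently spelled D#4.)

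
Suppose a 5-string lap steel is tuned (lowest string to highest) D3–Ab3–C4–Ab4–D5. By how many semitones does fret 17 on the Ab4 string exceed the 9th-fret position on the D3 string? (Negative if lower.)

26 semitones

Ab4 at fret 17 → Db6 (MIDI 85); D3 at fret 9 → B3 (MIDI 59).
85 − 59 = 26, so the two pitches are 26 semitones apart.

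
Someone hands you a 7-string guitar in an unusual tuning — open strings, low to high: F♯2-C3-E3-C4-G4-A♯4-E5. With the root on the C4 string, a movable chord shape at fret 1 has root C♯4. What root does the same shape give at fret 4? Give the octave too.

E4

Moving from fret 1 to fret 4 shifts the root by 3 semitones.
C♯4 up 3 semitones is E4.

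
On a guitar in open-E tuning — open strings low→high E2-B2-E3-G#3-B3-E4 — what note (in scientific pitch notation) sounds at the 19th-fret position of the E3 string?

B4

The open E3 string plus 19 semitones: E–F–F#–G–…–A–A#–B.
The walk passes from B into C once, so the octave number goes from 3 to 4.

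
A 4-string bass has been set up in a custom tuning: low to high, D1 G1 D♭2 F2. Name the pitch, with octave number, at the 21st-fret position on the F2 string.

Each fret is one semitone, so F2 + 21 = D4.

D4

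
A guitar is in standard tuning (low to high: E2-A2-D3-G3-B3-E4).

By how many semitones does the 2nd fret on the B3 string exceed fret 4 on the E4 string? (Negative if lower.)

-7 semitones

B3 at fret 2 → C#4 (MIDI 61); E4 at fret 4 → G#4 (MIDI 68).
61 − 68 = -7, so the two pitches are 7 semitones apart.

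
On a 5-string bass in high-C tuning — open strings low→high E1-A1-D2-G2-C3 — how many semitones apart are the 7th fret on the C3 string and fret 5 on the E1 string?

22 semitones

C3 at fret 7 → G3 (MIDI 55); E1 at fret 5 → A1 (MIDI 33).
55 − 33 = 22, so the two pitches are 22 semitones apart, with G3 the higher.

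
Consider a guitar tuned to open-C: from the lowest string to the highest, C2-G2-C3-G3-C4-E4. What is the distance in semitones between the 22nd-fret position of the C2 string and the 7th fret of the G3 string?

4 semitones

C2 at fret 22 → A#3 (MIDI 58); G3 at fret 7 → D4 (MIDI 62).
58 − 62 = -4, so the two pitches are 4 semitones apart, with D4 the higher.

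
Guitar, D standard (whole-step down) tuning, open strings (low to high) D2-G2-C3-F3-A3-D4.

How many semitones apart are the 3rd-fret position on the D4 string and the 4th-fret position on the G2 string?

18 semitones

D4 at fret 3 → F4 (MIDI 65); G2 at fret 4 → B2 (MIDI 47).
65 − 47 = 18, so the two pitches are 18 semitones apart, with F4 the higher.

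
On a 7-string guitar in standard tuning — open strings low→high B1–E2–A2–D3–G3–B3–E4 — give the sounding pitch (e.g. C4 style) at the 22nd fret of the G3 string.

G3 is MIDI 55. Adding 22 gives 77, which is F5.

F5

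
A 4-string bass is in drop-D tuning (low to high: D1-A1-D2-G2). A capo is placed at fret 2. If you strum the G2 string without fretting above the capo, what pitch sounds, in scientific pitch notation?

The capo raises the open G2 by 2 semitones to A2; fretting 0 more gives G2 + 2 + 0 = G2 + 2 semitones = A2.

A2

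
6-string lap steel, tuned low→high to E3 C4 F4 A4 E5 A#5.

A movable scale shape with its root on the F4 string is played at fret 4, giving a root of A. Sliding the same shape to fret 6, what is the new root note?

Moving from fret 4 to fret 6 shifts the root by 2 semitones.
A up 2 semitones is B.

B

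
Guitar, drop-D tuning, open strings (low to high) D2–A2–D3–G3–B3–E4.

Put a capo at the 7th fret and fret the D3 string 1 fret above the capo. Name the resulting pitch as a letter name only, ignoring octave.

The capo raises the open D3 by 7 semitones to A3; fretting 1 more gives D3 + 7 + 1 = D3 + 8 semitones, landing on A♯.

A♯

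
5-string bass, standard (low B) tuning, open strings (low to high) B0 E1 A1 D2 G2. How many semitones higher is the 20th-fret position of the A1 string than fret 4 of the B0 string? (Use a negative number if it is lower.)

A1 at fret 20 → F3 (MIDI 53); B0 at fret 4 → D♯1 (MIDI 27).
53 − 27 = 26, so the two pitches are 26 semitones apart.

26 semitones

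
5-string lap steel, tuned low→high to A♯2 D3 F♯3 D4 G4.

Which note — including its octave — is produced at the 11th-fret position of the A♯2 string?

A3

The open A♯2 string plus 11 semitones: A#–B–C–C#–…–G–G#–A.
The walk passes from B into C once, so the octave number goes from 2 to 3.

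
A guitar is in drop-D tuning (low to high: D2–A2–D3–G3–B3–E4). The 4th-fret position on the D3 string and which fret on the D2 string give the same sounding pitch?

16

Fret 4 on D3 is MIDI 50 + 4 = 54 (F♯3). On the D2 string (open MIDI 38), that pitch is 54 − 38 = fret 16.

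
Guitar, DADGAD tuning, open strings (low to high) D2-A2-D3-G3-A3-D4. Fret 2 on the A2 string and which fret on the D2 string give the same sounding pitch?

9

Fret 2 on A2 is MIDI 45 + 2 = 47 (B2). On the D2 string (open MIDI 38), that pitch is 47 − 38 = fret 9.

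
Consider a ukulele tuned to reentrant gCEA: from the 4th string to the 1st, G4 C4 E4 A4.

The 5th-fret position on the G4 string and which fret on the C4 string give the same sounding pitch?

Fret 5 on G4 is MIDI 67 + 5 = 72 (C5). On the C4 string (open MIDI 60), that pitch is 72 − 60 = fret 12.

12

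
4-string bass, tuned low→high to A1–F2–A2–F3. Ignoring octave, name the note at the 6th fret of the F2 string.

Each fret is one semitone, so F2 + 6 = B.

B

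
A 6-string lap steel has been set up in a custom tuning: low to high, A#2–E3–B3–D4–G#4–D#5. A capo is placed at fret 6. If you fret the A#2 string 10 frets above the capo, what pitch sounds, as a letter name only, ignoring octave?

D

The capo raises the open A#2 by 6 semitones to E3; fretting 10 more gives A#2 + 6 + 10 = A#2 + 16 semitones, landing on D.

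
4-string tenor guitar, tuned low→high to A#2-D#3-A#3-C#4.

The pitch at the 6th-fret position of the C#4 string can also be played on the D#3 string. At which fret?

16

Fret 6 on C#4 is MIDI 61 + 6 = 67 (G4). On the D#3 string (open MIDI 51), that pitch is 67 − 51 = fret 16.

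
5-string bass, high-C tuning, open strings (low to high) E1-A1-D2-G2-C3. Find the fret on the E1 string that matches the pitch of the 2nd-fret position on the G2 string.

17

Fret 2 on G2 is MIDI 43 + 2 = 45 (A2). On the E1 string (open MIDI 28), that pitch is 45 − 28 = fret 17.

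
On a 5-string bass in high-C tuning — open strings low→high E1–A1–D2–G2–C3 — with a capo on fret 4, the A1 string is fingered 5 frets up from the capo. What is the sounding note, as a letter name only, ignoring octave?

The capo raises the open A1 by 4 semitones to C♯2; fretting 5 more gives A1 + 4 + 5 = A1 + 9 semitones, landing on F♯.

F♯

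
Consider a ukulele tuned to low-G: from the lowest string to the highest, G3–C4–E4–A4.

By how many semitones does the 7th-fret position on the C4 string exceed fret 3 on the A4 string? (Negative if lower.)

C4 at fret 7 → G4 (MIDI 67); A4 at fret 3 → C5 (MIDI 72).
67 − 72 = -5, so the two pitches are 5 semitones apart.

-5 semitones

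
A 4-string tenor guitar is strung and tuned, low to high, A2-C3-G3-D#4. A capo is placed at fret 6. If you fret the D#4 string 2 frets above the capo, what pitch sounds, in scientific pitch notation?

The capo raises the open D#4 by 6 semitones to A4; fretting 2 more gives D#4 + 6 + 2 = D#4 + 8 semitones = B4.

B4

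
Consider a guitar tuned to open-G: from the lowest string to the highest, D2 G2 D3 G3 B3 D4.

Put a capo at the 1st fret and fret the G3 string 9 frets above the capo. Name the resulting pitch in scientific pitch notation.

F4

The capo raises the open G3 by 1 semitone to G#3; fretting 9 more gives G3 + 1 + 9 = G3 + 10 semitones = F4.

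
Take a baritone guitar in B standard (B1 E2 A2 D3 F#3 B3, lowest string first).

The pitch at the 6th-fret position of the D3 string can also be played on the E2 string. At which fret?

D3 at fret 6 is D3 + 6 semitones = G#3.
The open E2 string is 10 semitones below the open D3, so the same pitch on the E2 string lies at fret 6 + 10 = 16.

16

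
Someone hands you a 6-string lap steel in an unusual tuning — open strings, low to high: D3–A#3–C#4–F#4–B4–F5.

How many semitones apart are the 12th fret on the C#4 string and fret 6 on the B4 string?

C#4 at fret 12 → C#5 (MIDI 73); B4 at fret 6 → F5 (MIDI 77).
73 − 77 = -4, so the two pitches are 4 semitones apart, with F5 the higher.

4 semitones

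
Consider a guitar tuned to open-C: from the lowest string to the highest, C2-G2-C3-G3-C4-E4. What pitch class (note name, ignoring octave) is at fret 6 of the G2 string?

The open G2 string plus 6 semitones: G–G#–A–A#–B–C–C#.

C♯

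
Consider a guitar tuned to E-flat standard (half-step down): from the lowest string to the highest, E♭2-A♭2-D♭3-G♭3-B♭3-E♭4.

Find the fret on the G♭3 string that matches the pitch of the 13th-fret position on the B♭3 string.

17

B♭3 at fret 13 is B♭3 + 13 semitones = B4.
The open G♭3 string is 4 semitones below the open B♭3, so the same pitch on the G♭3 string lies at fret 13 + 4 = 17.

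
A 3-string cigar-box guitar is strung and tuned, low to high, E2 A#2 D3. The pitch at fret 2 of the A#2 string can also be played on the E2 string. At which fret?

Fret 2 on A#2 is MIDI 46 + 2 = 48 (C3). On the E2 string (open MIDI 40), that pitch is 48 − 40 = fret 8.

8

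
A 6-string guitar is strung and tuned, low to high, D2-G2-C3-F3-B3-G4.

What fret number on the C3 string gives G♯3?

G♯3 is 8 semitones above the open C3 (C–C#–D–D#–E–F–F#–G–G#), so it sits at fret 8.

8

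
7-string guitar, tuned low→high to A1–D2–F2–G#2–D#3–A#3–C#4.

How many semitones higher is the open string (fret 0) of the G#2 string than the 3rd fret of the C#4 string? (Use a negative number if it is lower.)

G#2 at fret 0 → G#2 (MIDI 44); C#4 at fret 3 → E4 (MIDI 64).
44 − 64 = -20, so the two pitches are 20 semitones apart.

-20 semitones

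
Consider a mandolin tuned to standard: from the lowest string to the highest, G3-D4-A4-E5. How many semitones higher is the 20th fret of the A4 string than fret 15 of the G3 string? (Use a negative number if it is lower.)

A4 at fret 20 → F6 (MIDI 89); G3 at fret 15 → A♯4 (MIDI 70).
89 − 70 = 19, so the two pitches are 19 semitones apart.

19 semitones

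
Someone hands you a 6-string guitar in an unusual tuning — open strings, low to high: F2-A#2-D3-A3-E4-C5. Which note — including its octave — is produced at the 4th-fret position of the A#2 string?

The open A#2 string plus 4 semitones: A#–B–C–C#–D.
The walk passes from B into C once, so the octave number goes from 2 to 3.

D3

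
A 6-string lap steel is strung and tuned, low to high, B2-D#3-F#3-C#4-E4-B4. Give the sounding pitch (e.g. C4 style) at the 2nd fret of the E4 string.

Each fret is one semitone, so E4 + 2 = F#4.

F#4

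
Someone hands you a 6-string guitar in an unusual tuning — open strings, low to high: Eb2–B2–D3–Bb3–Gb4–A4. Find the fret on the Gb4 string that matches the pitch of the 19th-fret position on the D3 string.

3

D3 at fret 19 is D3 + 19 semitones = A4.
The open Gb4 string is 16 semitones above the open D3, so the same pitch on the Gb4 string lies at fret 19 − 16 = 3.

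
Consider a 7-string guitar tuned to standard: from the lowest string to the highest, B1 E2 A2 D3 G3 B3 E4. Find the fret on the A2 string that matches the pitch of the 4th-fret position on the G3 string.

G3 at fret 4 is G3 + 4 semitones = B3.
The open A2 string is 10 semitones below the open G3, so the same pitch on the A2 string lies at fret 4 + 10 = 14.

14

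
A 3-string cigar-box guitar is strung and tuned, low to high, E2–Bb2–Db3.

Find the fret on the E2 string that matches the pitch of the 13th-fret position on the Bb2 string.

Bb2 at fret 13 is Bb2 + 13 semitones = B3.
The open E2 string is 6 semitones below the open Bb2, so the same pitch on the E2 string lies at fret 13 + 6 = 19.

19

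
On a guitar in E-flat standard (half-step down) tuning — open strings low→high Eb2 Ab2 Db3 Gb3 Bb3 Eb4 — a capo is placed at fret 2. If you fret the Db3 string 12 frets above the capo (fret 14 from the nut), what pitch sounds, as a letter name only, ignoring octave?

The capo raises the open Db3 by 2 semitones to Eb3; fretting 12 more gives Db3 + 2 + 12 = Db3 + 14 semitones, landing on Eb.
(Also written D#.)

Eb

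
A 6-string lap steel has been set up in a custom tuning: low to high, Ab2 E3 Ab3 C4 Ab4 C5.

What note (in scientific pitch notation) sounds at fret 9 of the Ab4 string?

Each fret is one semitone, so Ab4 + 9 = F5.

F5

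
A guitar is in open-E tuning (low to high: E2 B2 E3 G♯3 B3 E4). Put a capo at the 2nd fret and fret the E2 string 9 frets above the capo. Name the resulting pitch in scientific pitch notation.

The capo raises the open E2 by 2 semitones to F♯2; fretting 9 more gives E2 + 2 + 9 = E2 + 11 semitones = D♯3.

D♯3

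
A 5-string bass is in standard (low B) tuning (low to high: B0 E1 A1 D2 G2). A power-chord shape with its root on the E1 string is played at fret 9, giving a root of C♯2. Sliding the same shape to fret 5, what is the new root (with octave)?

A1

Moving from fret 9 to fret 5 shifts the root by -4 semitones.
C♯2 down 4 semitones is A1.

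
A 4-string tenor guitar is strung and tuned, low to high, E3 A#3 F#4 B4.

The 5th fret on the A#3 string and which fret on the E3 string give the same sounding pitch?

11

A#3 at fret 5 is A#3 + 5 semitones = D#4.
The open E3 string is 6 semitones below the open A#3, so the same pitch on the E3 string lies at fret 5 + 6 = 11.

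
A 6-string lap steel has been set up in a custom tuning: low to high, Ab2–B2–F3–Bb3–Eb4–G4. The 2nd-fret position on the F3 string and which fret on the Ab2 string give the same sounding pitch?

11

F3 at fret 2 is F3 + 2 semitones = G3.
The open Ab2 string is 9 semitones below the open F3, so the same pitch on the Ab2 string lies at fret 2 + 9 = 11.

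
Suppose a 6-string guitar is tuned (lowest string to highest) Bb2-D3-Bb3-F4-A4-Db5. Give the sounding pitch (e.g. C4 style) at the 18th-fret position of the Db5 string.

G6

Each fret is one semitone, so Db5 + 18 = G6.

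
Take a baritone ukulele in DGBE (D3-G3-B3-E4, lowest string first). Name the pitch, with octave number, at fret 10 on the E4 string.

E4 is MIDI 64. Adding 10 gives 74, which is D5.

D5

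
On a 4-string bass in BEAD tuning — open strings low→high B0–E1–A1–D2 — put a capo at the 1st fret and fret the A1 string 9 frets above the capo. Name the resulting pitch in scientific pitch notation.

G2

The capo raises the open A1 by 1 semitone to A#1; fretting 9 more gives A1 + 1 + 9 = A1 + 10 semitones = G2.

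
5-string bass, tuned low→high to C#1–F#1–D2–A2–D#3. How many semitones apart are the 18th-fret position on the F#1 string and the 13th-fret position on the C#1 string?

F#1 at fret 18 → C3 (MIDI 48); C#1 at fret 13 → D2 (MIDI 38).
48 − 38 = 10, so the two pitches are 10 semitones apart, with C3 the higher.

10 semitones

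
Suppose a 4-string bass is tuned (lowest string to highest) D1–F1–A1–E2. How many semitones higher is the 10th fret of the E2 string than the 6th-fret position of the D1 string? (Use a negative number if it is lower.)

E2 at fret 10 → D3 (MIDI 50); D1 at fret 6 → G#1 (MIDI 32).
50 − 32 = 18, so the two pitches are 18 semitones apart.

18 semitones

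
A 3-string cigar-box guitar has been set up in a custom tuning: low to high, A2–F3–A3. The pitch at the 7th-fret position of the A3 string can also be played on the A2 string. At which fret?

19

A3 at fret 7 is A3 + 7 semitones = E4.
The open A2 string is 12 semitones below the open A3, so the same pitch on the A2 string lies at fret 7 + 12 = 19.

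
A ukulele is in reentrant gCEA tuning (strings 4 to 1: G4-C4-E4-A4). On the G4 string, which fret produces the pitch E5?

E5 is 9 semitones above the open G4 (G–G#–A–A#–B–C–C#–D–D#–E), so it sits at fret 9.

9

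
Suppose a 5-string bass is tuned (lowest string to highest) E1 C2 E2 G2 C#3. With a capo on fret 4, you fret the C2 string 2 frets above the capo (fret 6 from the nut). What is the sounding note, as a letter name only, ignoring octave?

The capo raises the open C2 by 4 semitones to E2; fretting 2 more gives C2 + 4 + 2 = C2 + 6 semitones, landing on F#.
(Also written Gb.)

F#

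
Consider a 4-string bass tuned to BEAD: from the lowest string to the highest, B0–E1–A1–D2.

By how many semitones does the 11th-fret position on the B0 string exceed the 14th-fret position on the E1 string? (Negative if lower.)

-8 semitones

B0 at fret 11 → A♯1 (MIDI 34); E1 at fret 14 → F♯2 (MIDI 42).
34 − 42 = -8, so the two pitches are 8 semitones apart.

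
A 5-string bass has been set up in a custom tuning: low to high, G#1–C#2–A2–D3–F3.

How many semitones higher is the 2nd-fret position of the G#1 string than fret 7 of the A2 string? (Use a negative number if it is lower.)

G#1 at fret 2 → A#1 (MIDI 34); A2 at fret 7 → E3 (MIDI 52).
34 − 52 = -18, so the two pitches are 18 semitones apart.

-18 semitones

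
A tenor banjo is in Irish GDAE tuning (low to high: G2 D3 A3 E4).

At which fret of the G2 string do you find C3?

C3 is 5 semitones above the open G2 (G–G#–A–A#–B–C), so it sits at fret 5.

5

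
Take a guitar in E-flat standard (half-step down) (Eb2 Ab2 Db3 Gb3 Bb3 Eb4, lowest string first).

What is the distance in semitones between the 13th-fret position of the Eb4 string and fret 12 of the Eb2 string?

25 semitones

Eb4 at fret 13 → E5 (MIDI 76); Eb2 at fret 12 → Eb3 (MIDI 51).
76 − 51 = 25, so the two pitches are 25 semitones apart, with E5 the higher.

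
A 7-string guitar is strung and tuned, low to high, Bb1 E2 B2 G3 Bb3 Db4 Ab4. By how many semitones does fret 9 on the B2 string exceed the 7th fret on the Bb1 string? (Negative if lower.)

B2 at fret 9 → Ab3 (MIDI 56); Bb1 at fret 7 → F2 (MIDI 41).
56 − 41 = 15, so the two pitches are 15 semitones apart.

15 semitones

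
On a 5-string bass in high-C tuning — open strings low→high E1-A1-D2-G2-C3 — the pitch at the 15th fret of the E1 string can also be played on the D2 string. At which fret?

5

Fret 15 on E1 is MIDI 28 + 15 = 43 (G2). On the D2 string (open MIDI 38), that pitch is 43 − 38 = fret 5.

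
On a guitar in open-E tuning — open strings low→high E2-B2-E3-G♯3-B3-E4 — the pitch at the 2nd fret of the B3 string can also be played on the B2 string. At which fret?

14

B3 at fret 2 is B3 + 2 semitones = C♯4.
The open B2 string is 12 semitones below the open B3, so the same pitch on the B2 string lies at fret 2 + 12 = 14.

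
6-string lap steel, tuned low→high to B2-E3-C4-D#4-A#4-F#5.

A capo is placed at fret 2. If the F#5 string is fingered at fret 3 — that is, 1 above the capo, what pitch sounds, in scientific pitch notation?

A5

The capo raises the open F#5 by 2 semitones to G#5; fretting 1 more gives F#5 + 2 + 1 = F#5 + 3 semitones = A5.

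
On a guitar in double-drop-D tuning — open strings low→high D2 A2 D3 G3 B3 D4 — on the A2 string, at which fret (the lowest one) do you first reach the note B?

2

From A2, count semitones up the chromatic scale until reaching B: A–A#–B — 2 steps.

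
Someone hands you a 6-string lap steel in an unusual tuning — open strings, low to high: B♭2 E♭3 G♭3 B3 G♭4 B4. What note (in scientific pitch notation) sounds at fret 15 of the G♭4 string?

G♭4 is MIDI 66. Adding 15 gives 81, which is A5.

A5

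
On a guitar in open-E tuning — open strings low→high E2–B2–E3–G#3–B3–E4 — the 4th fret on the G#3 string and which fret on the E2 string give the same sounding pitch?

20

Fret 4 on G#3 is MIDI 56 + 4 = 60 (C4). On the E2 string (open MIDI 40), that pitch is 60 − 40 = fret 20.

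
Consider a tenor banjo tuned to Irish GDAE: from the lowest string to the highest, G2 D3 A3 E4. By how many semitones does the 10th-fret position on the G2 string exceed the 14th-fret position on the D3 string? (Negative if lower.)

-11 semitones

G2 at fret 10 → F3 (MIDI 53); D3 at fret 14 → E4 (MIDI 64).
53 − 64 = -11, so the two pitches are 11 semitones apart.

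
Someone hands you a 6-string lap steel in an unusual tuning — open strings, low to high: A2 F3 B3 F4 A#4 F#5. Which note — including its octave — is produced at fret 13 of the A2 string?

A#3

The open A2 string plus 13 semitones: A–A#–B–C–…–G#–A–A#.
The walk passes from B into C once, so the octave number goes from 2 to 3.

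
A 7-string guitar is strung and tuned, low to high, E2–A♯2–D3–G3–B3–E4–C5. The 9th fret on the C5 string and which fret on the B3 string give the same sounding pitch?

22

Fret 9 on C5 is MIDI 72 + 9 = 81 (A5). On the B3 string (open MIDI 59), that pitch is 81 − 59 = fret 22.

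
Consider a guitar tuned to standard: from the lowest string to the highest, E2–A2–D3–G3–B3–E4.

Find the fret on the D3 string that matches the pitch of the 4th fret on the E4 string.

Fret 4 on E4 is MIDI 64 + 4 = 68 (G#4). On the D3 string (open MIDI 50), that pitch is 68 − 50 = fret 18.

18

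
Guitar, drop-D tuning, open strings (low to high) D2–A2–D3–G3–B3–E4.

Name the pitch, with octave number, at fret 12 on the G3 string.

G4

G3 is MIDI 55. Adding 12 gives 67, which is G4.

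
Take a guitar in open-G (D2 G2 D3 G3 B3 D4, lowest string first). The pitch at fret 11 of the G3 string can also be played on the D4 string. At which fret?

4

Fret 11 on G3 is MIDI 55 + 11 = 66 (F#4). On the D4 string (open MIDI 62), that pitch is 66 − 62 = fret 4.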